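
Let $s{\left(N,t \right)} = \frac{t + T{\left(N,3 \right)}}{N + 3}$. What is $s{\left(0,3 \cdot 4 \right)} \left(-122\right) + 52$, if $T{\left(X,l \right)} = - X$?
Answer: $-436$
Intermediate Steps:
$s{\left(N,t \right)} = \frac{t - N}{3 + N}$ ($s{\left(N,t \right)} = \frac{t - N}{N + 3} = \frac{t - N}{3 + N}$)
$s{\left(0,3 \cdot 4 \right)} \left(-122\right) + 52 = \frac{3 \cdot 4 - 0}{3 + 0} \left(-122\right) + 52 = \frac{12 + 0}{3} \left(-122\right) + 52 = \frac{1}{3} \cdot 12 \left(-122\right) + 52 = 4 \left(-122\right) + 52 = -488 + 52 = -436$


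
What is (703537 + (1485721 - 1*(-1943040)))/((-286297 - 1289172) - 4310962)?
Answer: -4132298/5886431 ≈ -0.70200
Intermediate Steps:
(703537 + (1485721 - 1*(-1943040)))/((-286297 - 1289172) - 4310962) = (703537 + (1485721 + 1943040))/(-1575469 - 4310962) = (703537 + 3428761)/(-5886431) = 4132298*(-1/5886431) = -4132298/5886431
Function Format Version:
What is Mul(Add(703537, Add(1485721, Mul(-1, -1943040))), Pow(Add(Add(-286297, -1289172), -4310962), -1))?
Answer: Rational(-4132298, 5886431) ≈ -0.70200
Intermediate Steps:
Mul(Add(703537, Add(1485721, Mul(-1, -1943040))), Pow(Add(Add(-286297, -1289172), -4310962), -1)) = Mul(Add(703537, Add(1485721, 1943040)), Pow(Add(-1575469, -4310962), -1)) = Mul(Add(703537, 3428761), Pow(-5886431, -1)) = Mul(4132298, Rational(-1, 5886431)) = Rational(-4132298, 5886431)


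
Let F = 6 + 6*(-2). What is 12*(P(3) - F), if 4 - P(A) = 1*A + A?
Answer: 48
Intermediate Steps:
P(A) = 4 - 2*A (P(A) = 4 - (1*A + A) = 4 - (A + A) = 4 - 2*A)
F = -6 (F = 6 - 12 = -6)
12*(P(3) - F) = 12*((4 - 2*3) - 1*(-6)) = 12*((4 - 6) + 6) = 12*(-2 + 6) = 12*4 = 48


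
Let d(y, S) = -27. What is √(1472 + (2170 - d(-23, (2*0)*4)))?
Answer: √3669 ≈ 60.572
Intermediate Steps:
√(1472 + (2170 - d(-23, (2*0)*4))) = √(1472 + (2170 - 1*(-27))) = √(1472 + (2170 + 27)) = √(1472 + 2197) = √3669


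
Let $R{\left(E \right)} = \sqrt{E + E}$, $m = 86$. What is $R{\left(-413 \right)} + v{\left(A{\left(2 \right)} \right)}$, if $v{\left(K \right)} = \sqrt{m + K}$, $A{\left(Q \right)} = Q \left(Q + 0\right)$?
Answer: $3 \sqrt{10} + i \sqrt{826} \approx 9.4868 + 28.74 i$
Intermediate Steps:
$A{\left(Q \right)} = Q^{2}$ ($A{\left(Q \right)} = Q Q = Q^{2}$)
$R{\left(E \right)} = \sqrt{2} \sqrt{E}$ ($R{\left(E \right)} = \sqrt{2 E} = \sqrt{2} \sqrt{E}$)
$v{\left(K \right)} = \sqrt{86 + K}$
$R{\left(-413 \right)} + v{\left(A{\left(2 \right)} \right)} = \sqrt{2} \sqrt{-413} + \sqrt{86 + 2^{2}} = \sqrt{2} i \sqrt{413} + \sqrt{86 + 4} = i \sqrt{826} + \sqrt{90} = i \sqrt{826} + 3 \sqrt{10} = 3 \sqrt{10} + i \sqrt{826}$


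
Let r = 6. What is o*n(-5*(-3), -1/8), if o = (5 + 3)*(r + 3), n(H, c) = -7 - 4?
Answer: -792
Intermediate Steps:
n(H, c) = -11
o = 72 (o = (5 + 3)*(6 + 3) = 8*9 = 72)
o*n(-5*(-3), -1/8) = 72*(-11) = -792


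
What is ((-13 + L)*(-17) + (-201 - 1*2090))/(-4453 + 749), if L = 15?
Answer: 2325/3704 ≈ 0.62770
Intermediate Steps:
((-13 + L)*(-17) + (-201 - 1*2090))/(-4453 + 749) = ((-13 + 15)*(-17) + (-201 - 1*2090))/(-4453 + 749) = (2*(-17) + (-201 - 2090))/(-3704) = (-34 - 2291)*(-1/3704) = -2325*(-1/3704) = 2325/3704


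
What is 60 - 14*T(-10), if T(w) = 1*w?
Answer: 200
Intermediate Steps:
T(w) = w
60 - 14*T(-10) = 60 - 14*(-10) = 60 + 140 = 200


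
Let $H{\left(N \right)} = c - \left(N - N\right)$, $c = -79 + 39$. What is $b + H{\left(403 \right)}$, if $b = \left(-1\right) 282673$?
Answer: $-282713$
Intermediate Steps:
$c = -40$
$H{\left(N \right)} = -40$ ($H{\left(N \right)} = -40 - \left(N - N\right) = -40 - 0 = -40 + 0 = -40$)
$b = -282673$
$b + H{\left(403 \right)} = -282673 - 40 = -282713$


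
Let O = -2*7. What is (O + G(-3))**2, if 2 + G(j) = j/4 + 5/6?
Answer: 36481/144 ≈ 253.34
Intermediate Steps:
G(j) = -7/6 + j/4 (G(j) = -2 + (j/4 + 5/6) = -2 + (5/6 + j/4) = -7/6 + j/4)
O = -14
(O + G(-3))**2 = (-14 + (-7/6 + (1/4)*(-3)))**2 = (-14 + (-7/6 - 3/4))**2 = (-14 - 23/12)**2 = (-191/12)**2 = 36481/144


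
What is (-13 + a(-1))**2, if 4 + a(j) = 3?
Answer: 196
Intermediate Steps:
a(j) = -1 (a(j) = -4 + 3 = -1)
(-13 + a(-1))**2 = (-13 - 1)**2 = (-14)**2 = 196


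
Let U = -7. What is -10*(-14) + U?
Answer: 133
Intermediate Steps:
-10*(-14) + U = -10*(-14) - 7 = 140 - 7 = 133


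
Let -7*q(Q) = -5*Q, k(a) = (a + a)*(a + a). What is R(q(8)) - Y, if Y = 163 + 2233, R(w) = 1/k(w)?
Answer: -15334351/6400 ≈ -2396.0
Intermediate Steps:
k(a) = 4*a**2 (k(a) = (2*a)*(2*a) = 4*a**2)
q(Q) = 5*Q/7 (q(Q) = -(-5)*Q/7 = 5*Q/7)
R(w) = 1/(4*w**2)
Y = 2396
R(q(8)) - Y = 1/(4*((5/7)*8)**2) - 1*2396 = 1/(4*(40/7)**2) - 2396 = (1/4)*(49/1600) - 2396 = 49/6400 - 2396 = -15334351/6400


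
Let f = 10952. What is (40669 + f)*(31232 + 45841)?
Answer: 3978585333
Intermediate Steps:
(40669 + f)*(31232 + 45841) = (40669 + 10952)*(31232 + 45841) = 51621*77073 = 3978585333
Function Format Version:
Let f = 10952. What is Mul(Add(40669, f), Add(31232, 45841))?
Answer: 3978585333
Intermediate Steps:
Mul(Add(40669, f), Add(31232, 45841)) = Mul(Add(40669, 10952), Add(31232, 45841)) = Mul(51621, 77073) = 3978585333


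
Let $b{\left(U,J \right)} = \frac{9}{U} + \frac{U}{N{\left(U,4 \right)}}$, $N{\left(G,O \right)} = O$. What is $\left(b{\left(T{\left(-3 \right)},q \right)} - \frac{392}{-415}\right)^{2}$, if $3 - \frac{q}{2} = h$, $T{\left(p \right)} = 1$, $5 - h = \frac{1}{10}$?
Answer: $\frac{286387929}{2755600} \approx 103.93$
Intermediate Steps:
$h = \frac{49}{10}$ ($h = 5 - \frac{1}{10} = \frac{49}{10} \approx 4.9$)
$q = - \frac{19}{5}$ ($q = 6 - \frac{49}{5} = - \frac{19}{5} \approx -3.8$)
$b{\left(U,J \right)} = \frac{9}{U} + \frac{U}{4}$
$\left(b{\left(T{\left(-3 \right)},q \right)} - \frac{392}{-415}\right)^{2} = \left(\left(\frac{9}{1} + \frac{1}{4} \cdot 1\right) - \frac{392}{-415}\right)^{2} = \left(\left(9 \cdot 1 + \frac{1}{4}\right) - - \frac{392}{415}\right)^{2} = \left(\left(9 + \frac{1}{4}\right) + \frac{392}{415}\right)^{2} = \left(\frac{37}{4} + \frac{392}{415}\right)^{2} = \left(\frac{16923}{1660}\right)^{2} = \frac{286387929}{2755600}$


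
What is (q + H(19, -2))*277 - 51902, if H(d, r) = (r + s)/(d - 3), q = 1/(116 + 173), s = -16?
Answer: -120715685/2312 ≈ -52213.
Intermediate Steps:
q = 1/289 ≈ 0.0034602
H(d, r) = (-16 + r)/(-3 + d) (H(d, r) = (r - 16)/(d - 3) = (-16 + r)/(-3 + d))
(q + H(19, -2))*277 - 51902 = (1/289 + (-16 - 2)/(-3 + 19))*277 - 51902 = (1/289 - 18/16)*277 - 51902 = (1/289 + (1/16)*(-18))*277 - 51902 = (1/289 - 9/8)*277 - 51902 = -2593/2312*277 - 51902 = -718261/2312 - 51902 = -120715685/2312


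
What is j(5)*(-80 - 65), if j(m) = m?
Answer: -725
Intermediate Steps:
j(5)*(-80 - 65) = 5*(-80 - 65) = 5*(-145) = -725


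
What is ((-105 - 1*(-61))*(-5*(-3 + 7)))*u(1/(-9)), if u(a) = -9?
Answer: -7920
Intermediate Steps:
((-105 - 1*(-61))*(-5*(-3 + 7)))*u(1/(-9)) = ((-105 - 1*(-61))*(-5*(-3 + 7)))*(-9) = ((-105 + 61)*(-5*4))*(-9) = -44*(-20)*(-9) = 880*(-9) = -7920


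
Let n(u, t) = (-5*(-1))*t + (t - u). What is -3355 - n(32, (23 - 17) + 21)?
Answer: -3485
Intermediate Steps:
n(u, t) = -u + 6*t (n(u, t) = 5*t + (t - u) = -u + 6*t)
-3355 - n(32, (23 - 17) + 21) = -3355 - (-1*32 + 6*((23 - 17) + 21)) = -3355 - (-32 + 6*(6 + 21)) = -3355 - (-32 + 6*27) = -3355 - (-32 + 162) = -3355 - 1*130 = -3355 - 130 = -3485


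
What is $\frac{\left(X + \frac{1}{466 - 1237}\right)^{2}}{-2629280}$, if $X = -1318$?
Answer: $- \frac{1032619760041}{1562951832480} \approx -0.66069$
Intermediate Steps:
$\frac{\left(X + \frac{1}{466 - 1237}\right)^{2}}{-2629280} = \frac{\left(-1318 + \frac{1}{466 - 1237}\right)^{2}}{-2629280} = \left(-1318 + \frac{1}{-771}\right)^{2} \left(- \frac{1}{2629280}\right) = \left(-1318 - \frac{1}{771}\right)^{2} \left(- \frac{1}{2629280}\right) = \left(- \frac{1016179}{771}\right)^{2} \left(- \frac{1}{2629280}\right) = \frac{1032619760041}{594441} \left(- \frac{1}{2629280}\right) = - \frac{1032619760041}{1562951832480}$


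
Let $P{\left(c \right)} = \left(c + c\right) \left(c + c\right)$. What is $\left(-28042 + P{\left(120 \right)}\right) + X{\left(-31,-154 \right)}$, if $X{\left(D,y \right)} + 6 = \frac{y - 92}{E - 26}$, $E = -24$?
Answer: $\frac{738923}{25} \approx 29557.0$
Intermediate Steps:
$X{\left(D,y \right)} = - \frac{104}{25} - \frac{y}{50}$ ($X{\left(D,y \right)} = -6 + \frac{y - 92}{-24 - 26} = -6 + \frac{-92 + y}{-50} = -6 + \left(-92 + y\right) \left(- \frac{1}{50}\right) = -6 - \left(- \frac{46}{25} + \frac{y}{50}\right) = - \frac{104}{25} - \frac{y}{50}$)
$P{\left(c \right)} = 4 c^{2}$ ($P{\left(c \right)} = 2 c 2 c = 4 c^{2}$)
$\left(-28042 + P{\left(120 \right)}\right) + X{\left(-31,-154 \right)} = \left(-28042 + 4 \cdot 120^{2}\right) - \frac{27}{25} = \left(-28042 + 4 \cdot 14400\right) + \left(- \frac{104}{25} + \frac{77}{25}\right) = \left(-28042 + 57600\right) - \frac{27}{25} = 29558 - \frac{27}{25} = \frac{738923}{25}$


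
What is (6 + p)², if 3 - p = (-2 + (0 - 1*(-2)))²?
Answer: 81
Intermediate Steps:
p = 3 (p = 3 - (-2 + (0 - 1*(-2)))² = 3 - (-2 + (0 + 2))² = 3 - (-2 + 2)² = 3 - 1*0² = 3 - 1*0 = 3 + 0 = 3)
(6 + p)² = (6 + 3)² = 9² = 81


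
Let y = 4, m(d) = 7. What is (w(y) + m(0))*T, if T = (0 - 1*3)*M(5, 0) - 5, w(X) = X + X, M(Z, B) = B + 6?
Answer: -345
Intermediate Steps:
M(Z, B) = 6 + B
w(X) = 2*X
T = -23 (T = (0 - 1*3)*(6 + 0) - 5 = (0 - 3)*6 - 5 = -3*6 - 5 = -18 - 5 = -23)
(w(y) + m(0))*T = (2*4 + 7)*(-23) = (8 + 7)*(-23) = 15*(-23) = -345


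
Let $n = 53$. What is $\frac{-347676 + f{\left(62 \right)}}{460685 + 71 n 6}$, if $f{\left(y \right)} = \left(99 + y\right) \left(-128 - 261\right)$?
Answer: $- \frac{410305}{483263} \approx -0.84903$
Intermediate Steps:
$f{\left(y \right)} = -38511 - 389 y$ ($f{\left(y \right)} = \left(99 + y\right) \left(-389\right) = -38511 - 389 y$)
$\frac{-347676 + f{\left(62 \right)}}{460685 + 71 n 6} = \frac{-347676 - 62629}{460685 + 71 \cdot 53 \cdot 6} = \frac{-347676 - 62629}{460685 + 3763 \cdot 6} = \frac{-347676 - 62629}{460685 + 22578} = - \frac{410305}{483263}$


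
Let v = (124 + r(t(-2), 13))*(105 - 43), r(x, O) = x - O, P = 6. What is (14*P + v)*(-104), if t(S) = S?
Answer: -711568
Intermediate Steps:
v = 6758 (v = (124 + (-2 - 1*13))*(105 - 43) = (124 + (-2 - 13))*62 = (124 - 15)*62 = 109*62 = 6758)
(14*P + v)*(-104) = (14*6 + 6758)*(-104) = (84 + 6758)*(-104) = 6842*(-104) = -711568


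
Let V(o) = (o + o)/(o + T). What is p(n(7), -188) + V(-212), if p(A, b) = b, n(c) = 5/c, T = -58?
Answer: -25168/135 ≈ -186.43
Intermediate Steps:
V(o) = 2*o/(-58 + o) (V(o) = (o + o)/(o - 58) = (2*o)/(-58 + o) = 2*o/(-58 + o))
p(n(7), -188) + V(-212) = -188 + 2*(-212)/(-58 - 212) = -188 + 2*(-212)/(-270) = -188 + 2*(-212)*(-1/270) = -188 + 212/135 = -25168/135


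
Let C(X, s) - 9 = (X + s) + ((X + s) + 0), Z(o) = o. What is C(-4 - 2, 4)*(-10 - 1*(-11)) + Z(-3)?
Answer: 2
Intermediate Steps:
C(X, s) = 9 + 2*X + 2*s (C(X, s) = 9 + ((X + s) + ((X + s) + 0)) = 9 + ((X + s) + (X + s)) = 9 + (2*X + 2*s) = 9 + 2*X + 2*s)
C(-4 - 2, 4)*(-10 - 1*(-11)) + Z(-3) = (9 + 2*(-4 - 2) + 2*4)*(-10 - 1*(-11)) - 3 = (9 + 2*(-6) + 8)*(-10 + 11) - 3 = (9 - 12 + 8)*1 - 3 = 5*1 - 3 = 5 - 3 = 2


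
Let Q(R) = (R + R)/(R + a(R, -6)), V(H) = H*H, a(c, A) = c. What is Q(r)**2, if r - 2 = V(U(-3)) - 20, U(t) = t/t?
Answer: 1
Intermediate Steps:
U(t) = 1
V(H) = H**2
r = -17 (r = 2 + (1**2 - 20) = 2 + (1 - 20) = 2 - 19 = -17)
Q(R) = 1 (Q(R) = (R + R)/(R + R) = (2*R)/((2*R)) = (2*R)*(1/(2*R)) = 1)
Q(r)**2 = 1**2 = 1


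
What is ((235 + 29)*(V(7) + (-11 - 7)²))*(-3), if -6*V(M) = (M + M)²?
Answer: -230736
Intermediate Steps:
V(M) = -2*M²/3 (V(M) = -(M + M)²/6 = -4*M²/6 = -2*M²/3)
((235 + 29)*(V(7) + (-11 - 7)²))*(-3) = ((235 + 29)*(-⅔*7² + (-11 - 7)²))*(-3) = (264*(-⅔*49 + (-18)²))*(-3) = (264*(-98/3 + 324))*(-3) = (264*(874/3))*(-3) = 76912*(-3) = -230736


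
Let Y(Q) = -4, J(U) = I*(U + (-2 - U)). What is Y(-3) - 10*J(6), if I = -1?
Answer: -24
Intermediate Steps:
J(U) = 2 (J(U) = -(U + (-2 - U)) = -1*(-2) = 2)
Y(-3) - 10*J(6) = -4 - 10*2 = -4 - 20 = -24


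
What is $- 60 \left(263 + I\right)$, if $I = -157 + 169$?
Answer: $-16500$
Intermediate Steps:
$I = 12$
$- 60 \left(263 + I\right) = - 60 \left(263 + 12\right) = \left(-60\right) 275 = -16500$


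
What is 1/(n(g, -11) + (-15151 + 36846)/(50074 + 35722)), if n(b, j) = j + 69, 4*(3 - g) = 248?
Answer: 85796/4997863 ≈ 0.017167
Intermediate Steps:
g = -59 (g = 3 - 1/4*248 = 3 - 62 = -59)
n(b, j) = 69 + j
1/(n(g, -11) + (-15151 + 36846)/(50074 + 35722)) = 1/((69 - 11) + (-15151 + 36846)/(50074 + 35722)) = 1/(58 + 21695/85796) = 1/(4997863/85796) = 85796/4997863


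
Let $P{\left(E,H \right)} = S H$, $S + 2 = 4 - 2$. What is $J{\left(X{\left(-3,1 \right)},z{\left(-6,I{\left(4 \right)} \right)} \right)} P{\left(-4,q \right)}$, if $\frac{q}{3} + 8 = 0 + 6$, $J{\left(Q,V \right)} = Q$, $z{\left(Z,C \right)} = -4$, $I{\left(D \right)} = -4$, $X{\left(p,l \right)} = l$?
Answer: $0$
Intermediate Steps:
$S = 0$ ($S = -2 + \left(4 - 2\right) = -2 + 2 = 0$)
$q = -6$ ($q = -24 + 3 \left(0 + 6\right) = -24 + 3 \cdot 6 = -24 + 18 = -6$)
$P{\left(E,H \right)} = 0$ ($P{\left(E,H \right)} = 0 H = 0$)
$J{\left(X{\left(-3,1 \right)},z{\left(-6,I{\left(4 \right)} \right)} \right)} P{\left(-4,q \right)} = 1 \cdot 0 = 0$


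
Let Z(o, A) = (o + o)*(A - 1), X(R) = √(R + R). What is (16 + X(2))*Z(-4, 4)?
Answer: -432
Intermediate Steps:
X(R) = √2*√R (X(R) = √(2*R) = √2*√R)
Z(o, A) = 2*o*(-1 + A) (Z(o, A) = (2*o)*(-1 + A) = 2*o*(-1 + A))
(16 + X(2))*Z(-4, 4) = (16 + √2*√2)*(2*(-4)*(-1 + 4)) = (16 + 2)*(2*(-4)*3) = 18*(-24) = -432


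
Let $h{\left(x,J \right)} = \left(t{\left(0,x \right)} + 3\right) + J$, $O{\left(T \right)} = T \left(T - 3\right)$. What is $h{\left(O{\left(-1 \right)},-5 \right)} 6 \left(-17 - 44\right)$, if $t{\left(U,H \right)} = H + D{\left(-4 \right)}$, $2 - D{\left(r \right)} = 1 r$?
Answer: $-2928$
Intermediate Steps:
$D{\left(r \right)} = 2 - r$ ($D{\left(r \right)} = 2 - 1 r = 2 - r$)
$O{\left(T \right)} = T \left(-3 + T\right)$
$t{\left(U,H \right)} = 6 + H$ ($t{\left(U,H \right)} = H + \left(2 - -4\right) = H + \left(2 + 4\right) = H + 6 = 6 + H$)
$h{\left(x,J \right)} = 9 + J + x$ ($h{\left(x,J \right)} = \left(\left(6 + x\right) + 3\right) + J = \left(9 + x\right) + J = 9 + J + x$)
$h{\left(O{\left(-1 \right)},-5 \right)} 6 \left(-17 - 44\right) = \left(9 - 5 - \left(-3 - 1\right)\right) 6 \left(-17 - 44\right) = \left(9 - 5 - -4\right) 6 \left(-61\right) = \left(9 - 5 + 4\right) 6 \left(-61\right) = 8 \cdot 6 \left(-61\right) = 48 \left(-61\right) = -2928$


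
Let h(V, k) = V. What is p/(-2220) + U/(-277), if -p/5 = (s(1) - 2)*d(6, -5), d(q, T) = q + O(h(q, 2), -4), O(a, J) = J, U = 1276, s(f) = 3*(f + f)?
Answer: -141082/30747 ≈ -4.5885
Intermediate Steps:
s(f) = 6*f (s(f) = 3*(2*f) = 6*f)
d(q, T) = -4 + q (d(q, T) = q - 4 = -4 + q)
p = -40 (p = -5*(6*1 - 2)*(-4 + 6) = -5*(6 - 2)*2 = -20*2 = -5*8 = -40)
p/(-2220) + U/(-277) = -40/(-2220) + 1276/(-277) = -40*(-1/2220) + 1276*(-1/277) = 2/111 - 1276/277 = -141082/30747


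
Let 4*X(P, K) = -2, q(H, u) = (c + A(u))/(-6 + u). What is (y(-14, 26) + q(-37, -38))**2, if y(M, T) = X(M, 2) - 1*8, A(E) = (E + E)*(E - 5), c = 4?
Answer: 3323329/484 ≈ 6866.4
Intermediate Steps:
A(E) = 2*E*(-5 + E) (A(E) = (2*E)*(-5 + E) = 2*E*(-5 + E))
q(H, u) = (4 + 2*u*(-5 + u))/(-6 + u)
X(P, K) = -1/2 (X(P, K) = (1/4)*(-2) = -1/2)
y(M, T) = -17/2 (y(M, T) = -1/2 - 1*8 = -1/2 - 8 = -17/2)
(y(-14, 26) + q(-37, -38))**2 = (-17/2 + 2*(2 - 38*(-5 - 38))/(-6 - 38))**2 = (-17/2 + 2*(2 - 38*(-43))/(-44))**2 = (-17/2 + 2*(-1/44)*(2 + 1634))**2 = (-17/2 + 2*(-1/44)*1636)**2 = (-17/2 - 818/11)**2 = (-1823/22)**2 = 3323329/484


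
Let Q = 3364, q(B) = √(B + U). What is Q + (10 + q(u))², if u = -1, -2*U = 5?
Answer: 6921/2 + 10*I*√14 ≈ 3460.5 + 37.417*I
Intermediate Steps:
U = -5/2 (U = -½*5 = -5/2 ≈ -2.5000)
q(B) = √(-5/2 + B) (q(B) = √(B - 5/2) = √(-5/2 + B))
Q + (10 + q(u))² = 3364 + (10 + √(-10 + 4*(-1))/2)² = 3364 + (10 + √(-10 - 4)/2)² = 3364 + (10 + √(-14)/2)² = 3364 + (10 + (I*√14)/2)² = 3364 + (10 + I*√14/2)²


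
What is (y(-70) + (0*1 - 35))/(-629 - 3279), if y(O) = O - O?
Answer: 35/3908 ≈ 0.0089560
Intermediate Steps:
y(O) = 0
(y(-70) + (0*1 - 35))/(-629 - 3279) = (0 + (0*1 - 35))/(-629 - 3279) = (0 + (0 - 35))/(-3908) = (0 - 35)*(-1/3908) = -35*(-1/3908) = 35/3908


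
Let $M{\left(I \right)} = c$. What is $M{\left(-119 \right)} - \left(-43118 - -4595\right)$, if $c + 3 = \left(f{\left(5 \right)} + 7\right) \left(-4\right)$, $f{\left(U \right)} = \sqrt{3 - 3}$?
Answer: $38492$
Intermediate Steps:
$f{\left(U \right)} = 0$ ($f{\left(U \right)} = \sqrt{0} = 0$)
$c = -31$ ($c = -3 + \left(0 + 7\right) \left(-4\right) = -3 + 7 \left(-4\right) = -3 - 28 = -31$)
$M{\left(I \right)} = -31$
$M{\left(-119 \right)} - \left(-43118 - -4595\right) = -31 - \left(-43118 - -4595\right) = -31 - \left(-43118 + \left(4779 - 184\right)\right) = -31 - \left(-43118 + 4595\right) = -31 - -38523 = -31 + 38523 = 38492$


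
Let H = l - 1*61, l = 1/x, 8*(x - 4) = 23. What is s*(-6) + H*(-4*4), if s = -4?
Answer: 54872/55 ≈ 997.67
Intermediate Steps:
x = 55/8 (x = 4 + (1/8)*23 = 4 + 23/8 = 55/8 ≈ 6.8750)
l = 8/55 (l = 1/(55/8) = 8/55 ≈ 0.14545)
H = -3347/55 (H = 8/55 - 1*61 = 8/55 - 61 = -3347/55 ≈ -60.855)
s*(-6) + H*(-4*4) = -4*(-6) - (-13388)*4/55 = 24 - 3347/55*(-16) = 24 + 53552/55 = 54872/55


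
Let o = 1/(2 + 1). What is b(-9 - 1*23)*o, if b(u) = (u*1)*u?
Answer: 1024/3 ≈ 341.33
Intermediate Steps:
b(u) = u**2 (b(u) = u*u = u**2)
o = 1/3 ≈ 0.33333
b(-9 - 1*23)*o = (-9 - 1*23)**2*(1/3) = (-9 - 23)**2*(1/3) = (-32)**2*(1/3) = 1024*(1/3) = 1024/3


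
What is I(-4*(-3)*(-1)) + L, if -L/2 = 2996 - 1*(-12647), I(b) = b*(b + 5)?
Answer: -31202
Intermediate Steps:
I(b) = b*(5 + b)
L = -31286 (L = -2*(2996 - 1*(-12647)) = -2*(2996 + 12647) = -2*15643 = -31286)
I(-4*(-3)*(-1)) + L = (-4*(-3)*(-1))*(5 - 4*(-3)*(-1)) - 31286 = (12*(-1))*(5 + 12*(-1)) - 31286 = -12*(5 - 12) - 31286 = -12*(-7) - 31286 = 84 - 31286 = -31202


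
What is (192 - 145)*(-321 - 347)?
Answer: -31396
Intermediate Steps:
(192 - 145)*(-321 - 347) = 47*(-668) = -31396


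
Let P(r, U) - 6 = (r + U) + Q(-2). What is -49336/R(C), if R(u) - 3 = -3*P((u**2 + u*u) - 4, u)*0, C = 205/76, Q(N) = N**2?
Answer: -49336/3 ≈ -16445.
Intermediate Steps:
C = 205/76 (C = 205*(1/76) = 205/76 ≈ 2.6974)
P(r, U) = 10 + U + r (P(r, U) = 6 + ((r + U) + (-2)**2) = 6 + ((U + r) + 4) = 6 + (4 + U + r) = 10 + U + r)
R(u) = 3 (R(u) = 3 - 3*(10 + u + ((u**2 + u*u) - 4))*0 = 3 - 3*(10 + u + ((u**2 + u**2) - 4))*0 = 3 - 3*(10 + u + (2*u**2 - 4))*0 = 3 - 3*(10 + u + (-4 + 2*u**2))*0 = 3 - 3*(6 + u + 2*u**2)*0 = 3 + (-18 - 6*u**2 - 3*u)*0 = 3 + 0 = 3)
-49336/R(C) = -49336/3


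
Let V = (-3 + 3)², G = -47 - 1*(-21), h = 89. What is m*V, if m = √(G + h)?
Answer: 0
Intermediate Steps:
G = -26 (G = -47 + 21 = -26)
V = 0 (V = 0² = 0)
m = 3*√7 (m = √(-26 + 89) = √63 = 3*√7 ≈ 7.9373)
m*V = (3*√7)*0 = 0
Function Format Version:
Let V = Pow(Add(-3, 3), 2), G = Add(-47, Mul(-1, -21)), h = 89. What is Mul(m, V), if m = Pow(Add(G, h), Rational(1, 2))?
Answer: 0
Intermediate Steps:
G = -26 (G = Add(-47, 21) = -26)
V = 0 (V = Pow(0, 2) = 0)
m = Mul(3, Pow(7, Rational(1, 2))) (m = Pow(Add(-26, 89), Rational(1, 2)) = Pow(63, Rational(1, 2)) = Mul(3, Pow(7, Rational(1, 2))) ≈ 7.9373)
Mul(m, V) = Mul(Mul(3, Pow(7, Rational(1, 2))), 0) = 0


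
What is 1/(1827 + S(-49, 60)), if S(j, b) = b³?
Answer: 1/217827 ≈ 4.5908e-6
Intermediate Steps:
1/(1827 + S(-49, 60)) = 1/(1827 + 60³) = 1/(1827 + 216000) = 1/217827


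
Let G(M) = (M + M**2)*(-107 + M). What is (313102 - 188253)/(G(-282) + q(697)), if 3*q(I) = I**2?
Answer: -374547/91989605 ≈ -0.0040716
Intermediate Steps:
q(I) = I**2/3
G(M) = (-107 + M)*(M + M**2)
(313102 - 188253)/(G(-282) + q(697)) = (313102 - 188253)/(-282*(-107 + (-282)**2 - 106*(-282)) + (1/3)*697**2) = 124849/(-282*(-107 + 79524 + 29892) + (1/3)*485809) = 124849/(-282*109309 + 485809/3) = 124849/(-30825138 + 485809/3) = 124849/(-91989605/3) = 124849*(-3/91989605) = -374547/91989605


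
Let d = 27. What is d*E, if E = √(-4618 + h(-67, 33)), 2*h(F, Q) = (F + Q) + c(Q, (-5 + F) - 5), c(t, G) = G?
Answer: 27*I*√18694/2 ≈ 1845.8*I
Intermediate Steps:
h(F, Q) = -5 + F + Q/2 (h(F, Q) = ((F + Q) + ((-5 + F) - 5))/2 = ((F + Q) + (-10 + F))/2 = (-10 + Q + 2*F)/2 = -5 + F + Q/2)
E = I*√18694/2 (E = √(-4618 + (-5 - 67 + (½)*33)) = √(-4618 + (-5 - 67 + 33/2)) = √(-4618 - 111/2) = √(-9347/2) = I*√18694/2 ≈ 68.363*I)
d*E = 27*(I*√18694/2) = 27*I*√18694/2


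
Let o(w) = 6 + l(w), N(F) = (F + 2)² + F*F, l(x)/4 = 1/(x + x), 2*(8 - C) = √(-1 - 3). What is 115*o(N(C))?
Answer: 11753/17 + 46*I/153 ≈ 691.35 + 0.30065*I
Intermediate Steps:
C = 8 - I (C = 8 - √(-1 - 3)/2 = 8 - I ≈ 8.0 - 1.0*I)
l(x) = 2/x (l(x) = 4/(x + x) = 4/((2*x)) = 4*(1/(2*x)) = 2/x)
N(F) = F² + (2 + F)² (N(F) = (2 + F)² + F² = F² + (2 + F)²)
o(w) = 6 + 2/w
115*o(N(C)) = 115*(6 + 2/((8 - I)² + (2 + (8 - I))²)) = 115*(6 + 2/((8 - I)² + (10 - I)²)) = 690 + 230/((8 - I)² + (10 - I)²)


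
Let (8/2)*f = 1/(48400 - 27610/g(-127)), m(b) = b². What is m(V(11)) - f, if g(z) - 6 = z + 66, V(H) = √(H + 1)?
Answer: 2347295/195608 ≈ 12.000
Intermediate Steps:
V(H) = √(1 + H)
g(z) = 72 + z (g(z) = 6 + (z + 66) = 6 + (66 + z) = 72 + z)
f = 1/195608 (f = 1/(4*(48400 - 27610/(72 - 127))) = 1/(4*(48400 - 27610/(-55))) = 1/(4*(48400 - 27610*(-1/55))) = 1/(4*(48400 + 502)) = (¼)/48902 = (¼)*(1/48902) = 1/195608 ≈ 5.1123e-6)
m(V(11)) - f = (√(1 + 11))² - 1*1/195608 = (√12)² - 1/195608 = (2*√3)² - 1/195608 = 12 - 1/195608 = 2347295/195608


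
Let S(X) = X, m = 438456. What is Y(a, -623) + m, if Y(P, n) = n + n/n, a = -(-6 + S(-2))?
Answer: 437834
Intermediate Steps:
a = 8 (a = -(-6 - 2) = -1*(-8) = 8)
Y(P, n) = 1 + n (Y(P, n) = n + 1 = 1 + n)
Y(a, -623) + m = (1 - 623) + 438456 = -622 + 438456 = 437834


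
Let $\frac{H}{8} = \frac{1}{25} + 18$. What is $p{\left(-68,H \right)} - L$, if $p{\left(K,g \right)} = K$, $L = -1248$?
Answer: $1180$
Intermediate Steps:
$H = \frac{3608}{25}$ ($H = 8 \left(\frac{1}{25} + 18\right) = 8 \cdot \frac{451}{25} = \frac{3608}{25} \approx 144.32$)
$p{\left(-68,H \right)} - L = -68 - -1248 = -68 + 1248 = 1180$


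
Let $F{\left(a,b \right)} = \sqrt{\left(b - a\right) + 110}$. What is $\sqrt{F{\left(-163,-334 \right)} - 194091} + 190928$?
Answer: $190928 + \sqrt{-194091 + i \sqrt{61}} \approx 1.9093 \cdot 10^{5} + 440.56 i$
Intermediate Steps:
$F{\left(a,b \right)} = \sqrt{110 + b - a}$
$\sqrt{F{\left(-163,-334 \right)} - 194091} + 190928 = \sqrt{\sqrt{110 - 334 - -163} - 194091} + 190928 = \sqrt{\sqrt{110 - 334 + 163} - 194091} + 190928 = \sqrt{\sqrt{-61} - 194091} + 190928 = \sqrt{i \sqrt{61} - 194091} + 190928 = \sqrt{-194091 + i \sqrt{61}} + 190928 = 190928 + \sqrt{-194091 + i \sqrt{61}}$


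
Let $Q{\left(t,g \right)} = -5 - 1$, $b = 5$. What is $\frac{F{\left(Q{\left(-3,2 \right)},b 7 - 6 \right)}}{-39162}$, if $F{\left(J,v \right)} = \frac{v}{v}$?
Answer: $- \frac{1}{39162} \approx -2.5535 \cdot 10^{-5}$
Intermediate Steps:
$Q{\left(t,g \right)} = -6$ ($Q{\left(t,g \right)} = -5 - 1 = -6$)
$F{\left(J,v \right)} = 1$
$\frac{F{\left(Q{\left(-3,2 \right)},b 7 - 6 \right)}}{-39162} = 1 \frac{1}{-39162} = 1 \left(- \frac{1}{39162}\right) = - \frac{1}{39162}$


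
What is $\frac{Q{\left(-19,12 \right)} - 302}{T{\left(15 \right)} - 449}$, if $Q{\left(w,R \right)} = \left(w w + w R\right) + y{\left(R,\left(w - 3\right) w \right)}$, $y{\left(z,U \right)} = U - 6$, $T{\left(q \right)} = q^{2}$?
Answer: $- \frac{243}{224} \approx -1.0848$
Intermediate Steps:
$y{\left(z,U \right)} = -6 + U$ ($y{\left(z,U \right)} = U - 6 = -6 + U$)
$Q{\left(w,R \right)} = -6 + w^{2} + R w + w \left(-3 + w\right)$ ($Q{\left(w,R \right)} = \left(w w + w R\right) + \left(-6 + \left(w - 3\right) w\right) = \left(w^{2} + R w\right) + \left(-6 + \left(-3 + w\right) w\right) = \left(w^{2} + R w\right) + \left(-6 + w \left(-3 + w\right)\right) = -6 + w^{2} + R w + w \left(-3 + w\right)$)
$\frac{Q{\left(-19,12 \right)} - 302}{T{\left(15 \right)} - 449} = \frac{\left(-6 + \left(-19\right)^{2} + 12 \left(-19\right) - 19 \left(-3 - 19\right)\right) - 302}{15^{2} - 449} = \frac{\left(-6 + 361 - 228 - -418\right) - 302}{225 - 449} = \frac{\left(-6 + 361 - 228 + 418\right) - 302}{-224} = \left(545 - 302\right) \left(- \frac{1}{224}\right) = 243 \left(- \frac{1}{224}\right) = - \frac{243}{224}$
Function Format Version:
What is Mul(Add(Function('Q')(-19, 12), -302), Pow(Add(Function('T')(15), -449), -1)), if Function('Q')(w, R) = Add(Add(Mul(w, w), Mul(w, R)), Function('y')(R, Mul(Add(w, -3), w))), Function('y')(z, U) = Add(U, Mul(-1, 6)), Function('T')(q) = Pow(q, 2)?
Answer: Rational(-243, 224) ≈ -1.0848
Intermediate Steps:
Function('y')(z, U) = Add(-6, U) (Function('y')(z, U) = Add(U, -6) = Add(-6, U))
Function('Q')(w, R) = Add(-6, Pow(w, 2), Mul(R, w), Mul(w, Add(-3, w))) (Function('Q')(w, R) = Add(Add(Mul(w, w), Mul(w, R)), Add(-6, Mul(Add(w, -3), w))) = Add(Add(Pow(w, 2), Mul(R, w)), Add(-6, Mul(Add(-3, w), w))) = Add(Add(Pow(w, 2), Mul(R, w)), Add(-6, Mul(w, Add(-3, w)))) = Add(-6, Pow(w, 2), Mul(R, w), Mul(w, Add(-3, w))))
Mul(Add(Function('Q')(-19, 12), -302), Pow(Add(Function('T')(15), -449), -1)) = Mul(Add(Add(-6, Pow(-19, 2), Mul(12, -19), Mul(-19, Add(-3, -19))), -302), Pow(Add(Pow(15, 2), -449), -1)) = Mul(Add(Add(-6, 361, -228, Mul(-19, -22)), -302), Pow(Add(225, -449), -1)) = Mul(Add(Add(-6, 361, -228, 418), -302), Pow(-224, -1)) = Mul(Add(545, -302), Rational(-1, 224)) = Mul(243, Rational(-1, 224)) = Rational(-243, 224)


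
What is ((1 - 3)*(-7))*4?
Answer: 56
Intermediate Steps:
((1 - 3)*(-7))*4 = -2*(-7)*4 = 14*4 = 56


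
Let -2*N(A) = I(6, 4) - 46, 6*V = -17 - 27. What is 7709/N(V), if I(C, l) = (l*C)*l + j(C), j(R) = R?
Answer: -7709/28 ≈ -275.32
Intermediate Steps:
V = -22/3 (V = (-17 - 27)/6 = (1/6)*(-44) = -22/3 ≈ -7.3333)
I(C, l) = C + C*l**2 (I(C, l) = (l*C)*l + C = (C*l)*l + C = C*l**2 + C = C + C*l**2)
N(A) = -28 (N(A) = -(6*(1 + 4**2) - 46)/2 = -(6*(1 + 16) - 46)/2 = -(6*17 - 46)/2 = -(102 - 46)/2 = -1/2*56 = -28)
7709/N(V) = 7709/(-28) = 7709*(-1/28) = -7709/28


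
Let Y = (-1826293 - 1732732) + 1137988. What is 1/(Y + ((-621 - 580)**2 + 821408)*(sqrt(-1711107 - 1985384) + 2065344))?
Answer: -I/(-4675541914259*I + 2263809*sqrt(3696491)) ≈ 2.1388e-13 - 1.991e-16*I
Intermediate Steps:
Y = -2421037 (Y = -3559025 + 1137988 = -2421037)
1/(Y + ((-621 - 580)**2 + 821408)*(sqrt(-1711107 - 1985384) + 2065344)) = 1/(-2421037 + ((-621 - 580)**2 + 821408)*(sqrt(-1711107 - 1985384) + 2065344)) = 1/(-2421037 + ((-1201)**2 + 821408)*(sqrt(-3696491) + 2065344)) = 1/(-2421037 + (1442401 + 821408)*(I*sqrt(3696491) + 2065344)) = 1/(-2421037 + 2263809*(2065344 + I*sqrt(3696491))) = 1/(-2421037 + (4675544335296 + 2263809*I*sqrt(3696491))) = 1/(4675541914259 + 2263809*I*sqrt(3696491))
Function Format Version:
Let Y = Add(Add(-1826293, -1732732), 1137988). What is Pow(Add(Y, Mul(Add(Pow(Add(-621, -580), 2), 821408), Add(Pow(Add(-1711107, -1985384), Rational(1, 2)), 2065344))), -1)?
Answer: Mul(-1, I, Pow(Add(Mul(-4675541914259, I), Mul(2263809, Pow(3696491, Rational(1, 2)))), -1)) ≈ Add(2.1388e-13, Mul(-1.9910e-16, I))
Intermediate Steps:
Y = -2421037 (Y = Add(-3559025, 1137988) = -2421037)
Pow(Add(Y, Mul(Add(Pow(Add(-621, -580), 2), 821408), Add(Pow(Add(-1711107, -1985384), Rational(1, 2)), 2065344))), -1) = Pow(Add(-2421037, Mul(Add(Pow(Add(-621, -580), 2), 821408), Add(Pow(Add(-1711107, -1985384), Rational(1, 2)), 2065344))), -1) = Pow(Add(-2421037, Mul(Add(Pow(-1201, 2), 821408), Add(Pow(-3696491, Rational(1, 2)), 2065344))), -1) = Pow(Add(-2421037, Mul(Add(1442401, 821408), Add(Mul(I, Pow(3696491, Rational(1, 2))), 2065344))), -1) = Pow(Add(-2421037, Mul(2263809, Add(2065344, Mul(I, Pow(3696491, Rational(1, 2)))))), -1) = Pow(Add(-2421037, Add(4675544335296, Mul(2263809, I, Pow(3696491, Rational(1, 2))))), -1) = Pow(Add(4675541914259, Mul(2263809, I, Pow(3696491, Rational(1, 2)))), -1)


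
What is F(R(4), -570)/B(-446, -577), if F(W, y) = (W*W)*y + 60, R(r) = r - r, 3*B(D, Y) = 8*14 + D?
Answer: -90/167 ≈ -0.53892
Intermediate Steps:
B(D, Y) = 112/3 + D/3 (B(D, Y) = (8*14 + D)/3 = (112 + D)/3 = 112/3 + D/3)
R(r) = 0
F(W, y) = 60 + y*W² (F(W, y) = W²*y + 60 = y*W² + 60 = 60 + y*W²)
F(R(4), -570)/B(-446, -577) = (60 - 570*0²)/(112/3 + (⅓)*(-446)) = (60 - 570*0)/(112/3 - 446/3) = (60 + 0)/(-334/3) = 60*(-3/334) = -90/167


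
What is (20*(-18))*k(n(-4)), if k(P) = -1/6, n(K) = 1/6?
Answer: 60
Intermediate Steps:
n(K) = ⅙
k(P) = -⅙ (k(P) = -1*⅙ = -⅙)
(20*(-18))*k(n(-4)) = (20*(-18))*(-⅙) = -360*(-⅙) = 60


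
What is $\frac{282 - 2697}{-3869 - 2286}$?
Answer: $\frac{483}{1231} \approx 0.39236$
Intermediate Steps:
$\frac{282 - 2697}{-3869 - 2286} = - \frac{2415}{-6155} = \left(-2415\right) \left(- \frac{1}{6155}\right) = \frac{483}{1231}$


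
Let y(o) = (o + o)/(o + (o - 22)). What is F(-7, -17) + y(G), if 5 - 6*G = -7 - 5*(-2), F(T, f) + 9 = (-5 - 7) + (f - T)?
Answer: -993/32 ≈ -31.031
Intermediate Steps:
F(T, f) = -21 + f - T (F(T, f) = -9 + ((-5 - 7) + (f - T)) = -9 + (-12 + (f - T)) = -9 + (-12 + f - T) = -21 + f - T)
G = 1/3 (G = 5/6 - (-7 - 5*(-2))/6 = 5/6 - (-7 + 10)/6 = 5/6 - 1/6*3 = 5/6 - 1/2 = 1/3 ≈ 0.33333)
y(o) = 2*o/(-22 + 2*o) (y(o) = (2*o)/(o + (-22 + o)) = (2*o)/(-22 + 2*o) = 2*o/(-22 + 2*o))
F(-7, -17) + y(G) = (-21 - 17 - 1*(-7)) + 1/(3*(-11 + 1/3)) = (-21 - 17 + 7) + 1/(3*(-32/3)) = -31 + (1/3)*(-3/32) = -31 - 1/32 = -993/32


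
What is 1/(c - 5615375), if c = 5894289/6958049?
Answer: -6958049/39072048509086 ≈ -1.7808e-7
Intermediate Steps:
c = 5894289/6958049 (c = 5894289*(1/6958049) = 5894289/6958049 ≈ 0.84712)
1/(c - 5615375) = 1/(5894289/6958049 - 5615375) = 1/(-39072048509086/6958049) = -6958049/39072048509086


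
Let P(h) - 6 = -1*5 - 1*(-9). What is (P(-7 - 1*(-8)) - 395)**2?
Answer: 148225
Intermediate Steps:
P(h) = 10 (P(h) = 6 + (-1*5 - 1*(-9)) = 6 + (-5 + 9) = 6 + 4 = 10)
(P(-7 - 1*(-8)) - 395)**2 = (10 - 395)**2 = (-385)**2 = 148225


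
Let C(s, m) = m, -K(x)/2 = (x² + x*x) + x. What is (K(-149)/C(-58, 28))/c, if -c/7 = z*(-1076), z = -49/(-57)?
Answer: -2522421/5166952 ≈ -0.48818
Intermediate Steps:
K(x) = -4*x² - 2*x (K(x) = -2*((x² + x*x) + x) = -2*((x² + x²) + x) = -2*(2*x² + x) = -2*(x + 2*x²) = -4*x² - 2*x)
z = 49/57 (z = -49*(-1/57) = 49/57 ≈ 0.85965)
c = 369068/57 (c = -343*(-1076)/57 = -7*(-52724/57) = 369068/57 ≈ 6474.9)
(K(-149)/C(-58, 28))/c = (-2*(-149)*(1 + 2*(-149))/28)/(369068/57) = (-2*(-149)*(1 - 298)*(1/28))*(57/369068) = (-2*(-149)*(-297)*(1/28))*(57/369068) = -88506*1/28*(57/369068) = -44253/14*57/369068 = -2522421/5166952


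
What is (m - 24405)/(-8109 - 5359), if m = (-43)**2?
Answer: 5639/3367 ≈ 1.6748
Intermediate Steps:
m = 1849
(m - 24405)/(-8109 - 5359) = (1849 - 24405)/(-8109 - 5359) = -22556/(-13468) = -22556*(-1/13468) = 5639/3367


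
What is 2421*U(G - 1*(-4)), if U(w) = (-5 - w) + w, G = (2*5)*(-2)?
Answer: -12105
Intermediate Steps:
G = -20 (G = 10*(-2) = -20)
U(w) = -5
2421*U(G - 1*(-4)) = 2421*(-5) = -12105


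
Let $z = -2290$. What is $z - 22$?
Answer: $-2312$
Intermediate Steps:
$z - 22 = -2290 - 22 = -2312$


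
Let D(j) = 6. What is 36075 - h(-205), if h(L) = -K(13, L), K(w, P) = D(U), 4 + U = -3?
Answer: 36081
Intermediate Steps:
U = -7 (U = -4 - 3 = -7)
K(w, P) = 6
h(L) = -6 (h(L) = -1*6 = -6)
36075 - h(-205) = 36075 - 1*(-6) = 36075 + 6 = 36081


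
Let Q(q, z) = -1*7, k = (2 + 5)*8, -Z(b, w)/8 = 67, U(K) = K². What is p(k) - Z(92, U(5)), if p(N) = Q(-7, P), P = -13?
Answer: 529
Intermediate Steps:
Z(b, w) = -536 (Z(b, w) = -8*67 = -536)
k = 56 (k = 7*8 = 56)
Q(q, z) = -7
p(N) = -7
p(k) - Z(92, U(5)) = -7 - 1*(-536) = -7 + 536 = 529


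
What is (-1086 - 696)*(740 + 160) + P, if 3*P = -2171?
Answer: -4813571/3 ≈ -1.6045e+6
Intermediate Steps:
P = -2171/3 (P = (1/3)*(-2171) = -2171/3 ≈ -723.67)
(-1086 - 696)*(740 + 160) + P = (-1086 - 696)*(740 + 160) - 2171/3 = -1782*900 - 2171/3 = -1603800 - 2171/3 = -4813571/3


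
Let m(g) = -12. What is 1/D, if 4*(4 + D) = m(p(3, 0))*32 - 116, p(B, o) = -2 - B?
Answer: -1/129 ≈ -0.0077519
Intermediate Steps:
D = -129 (D = -4 + (-12*32 - 116)/4 = -4 + (-384 - 116)/4 = -4 + (¼)*(-500) = -4 - 125 = -129)
1/D = 1/(-129) = -1/129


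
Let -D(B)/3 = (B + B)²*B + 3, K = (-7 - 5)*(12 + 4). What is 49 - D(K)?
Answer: -84934598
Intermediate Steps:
K = -192 (K = -12*16 = -192)
D(B) = -9 - 12*B³ (D(B) = -3*((B + B)²*B + 3) = -3*((2*B)²*B + 3) = -3*((4*B²)*B + 3) = -3*(4*B³ + 3) = -3*(3 + 4*B³) = -9 - 12*B³)
49 - D(K) = 49 - (-9 - 12*(-192)³) = 49 - (-9 - 12*(-7077888)) = 49 - (-9 + 84934656) = 49 - 1*84934647 = 49 - 84934647 = -84934598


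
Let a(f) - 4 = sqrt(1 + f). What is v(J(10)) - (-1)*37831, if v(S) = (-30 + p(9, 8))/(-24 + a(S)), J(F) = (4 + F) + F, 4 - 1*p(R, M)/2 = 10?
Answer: 189169/5 ≈ 37834.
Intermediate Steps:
p(R, M) = -12 (p(R, M) = 8 - 2*10 = 8 - 20 = -12)
a(f) = 4 + sqrt(1 + f)
J(F) = 4 + 2*F
v(S) = -42/(-20 + sqrt(1 + S)) (v(S) = (-30 - 12)/(-24 + (4 + sqrt(1 + S))) = -42/(-20 + sqrt(1 + S)))
v(J(10)) - (-1)*37831 = -42/(-20 + sqrt(1 + (4 + 2*10))) - (-1)*37831 = -42/(-20 + sqrt(1 + (4 + 20))) - 1*(-37831) = -42/(-20 + sqrt(1 + 24)) + 37831 = -42/(-20 + sqrt(25)) + 37831 = -42/(-20 + 5) + 37831 = -42/(-15) + 37831 = -42*(-1/15) + 37831 = 14/5 + 37831 = 189169/5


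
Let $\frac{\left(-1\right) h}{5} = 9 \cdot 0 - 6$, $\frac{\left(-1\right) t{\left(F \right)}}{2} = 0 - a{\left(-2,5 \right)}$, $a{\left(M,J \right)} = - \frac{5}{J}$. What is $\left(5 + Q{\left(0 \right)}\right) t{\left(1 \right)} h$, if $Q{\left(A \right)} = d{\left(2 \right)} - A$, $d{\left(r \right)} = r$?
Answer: $-420$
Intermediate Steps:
$t{\left(F \right)} = -2$ ($t{\left(F \right)} = - 2 \left(0 - - \frac{5}{5}\right) = - 2 \left(0 - \left(-5\right) \frac{1}{5}\right) = - 2 \left(0 - -1\right) = - 2 \left(0 + 1\right) = \left(-2\right) 1 = -2$)
$Q{\left(A \right)} = 2 - A$
$h = 30$ ($h = - 5 \left(9 \cdot 0 - 6\right) = - 5 \left(0 - 6\right) = \left(-5\right) \left(-6\right) = 30$)
$\left(5 + Q{\left(0 \right)}\right) t{\left(1 \right)} h = \left(5 + \left(2 - 0\right)\right) \left(-2\right) 30 = \left(5 + \left(2 + 0\right)\right) \left(-2\right) 30 = \left(5 + 2\right) \left(-2\right) 30 = 7 \left(-2\right) 30 = \left(-14\right) 30 = -420$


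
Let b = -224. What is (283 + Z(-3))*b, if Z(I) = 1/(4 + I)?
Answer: -63616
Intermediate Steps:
(283 + Z(-3))*b = (283 + 1/(4 - 3))*(-224) = (283 + 1/1)*(-224) = (283 + 1)*(-224) = 284*(-224) = -63616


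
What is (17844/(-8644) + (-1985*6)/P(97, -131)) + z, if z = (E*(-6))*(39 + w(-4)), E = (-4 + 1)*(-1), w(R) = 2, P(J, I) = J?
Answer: -180867573/209617 ≈ -862.85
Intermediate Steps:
E = 3 (E = -3*(-1) = 3)
z = -738 (z = (3*(-6))*(39 + 2) = -18*41 = -738)
(17844/(-8644) + (-1985*6)/P(97, -131)) + z = (17844/(-8644) - 1985*6/97) - 738 = (17844*(-1/8644) - 11910*1/97) - 738 = (-4461/2161 - 11910/97) - 738 = -26170227/209617 - 738 = -180867573/209617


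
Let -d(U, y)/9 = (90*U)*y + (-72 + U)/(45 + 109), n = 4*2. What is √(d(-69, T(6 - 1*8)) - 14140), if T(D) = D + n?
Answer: √7617774626/154 ≈ 566.75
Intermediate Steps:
n = 8
T(D) = 8 + D (T(D) = D + 8 = 8 + D)
d(U, y) = 324/77 - 9*U/154 - 810*U*y (d(U, y) = -9*((90*U)*y + (-72 + U)/(45 + 109)) = -9*(90*U*y + (-72 + U)/154) = -9*(90*U*y + (-72 + U)*(1/154)) = -9*(90*U*y + (-36/77 + U/154)) = -9*(-36/77 + U/154 + 90*U*y) = 324/77 - 9*U/154 - 810*U*y)
√(d(-69, T(6 - 1*8)) - 14140) = √((324/77 - 9/154*(-69) - 810*(-69)*(8 + (6 - 1*8))) - 14140) = √((324/77 + 621/154 - 810*(-69)*(8 + (6 - 8))) - 14140) = √((324/77 + 621/154 - 810*(-69)*(8 - 2)) - 14140) = √((324/77 + 621/154 - 810*(-69)*6) - 14140) = √((324/77 + 621/154 + 335340) - 14140) = √(51643629/154 - 14140) = √(49466069/154) = √7617774626/154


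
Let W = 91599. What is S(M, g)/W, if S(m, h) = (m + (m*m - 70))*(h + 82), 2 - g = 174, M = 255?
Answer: -1956300/30533 ≈ -64.072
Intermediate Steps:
g = -172 (g = 2 - 1*174 = 2 - 174 = -172)
S(m, h) = (82 + h)*(-70 + m + m²) (S(m, h) = (m + (m² - 70))*(82 + h) = (m + (-70 + m²))*(82 + h) = (-70 + m + m²)*(82 + h) = (82 + h)*(-70 + m + m²))
S(M, g)/W = (-5740 - 70*(-172) + 82*255 + 82*255² - 172*255 - 172*255²)/91599 = (-5740 + 12040 + 20910 + 82*65025 - 43860 - 172*65025)*(1/91599) = (-5740 + 12040 + 20910 + 5332050 - 43860 - 11184300)*(1/91599) = -5868900*1/91599 = -1956300/30533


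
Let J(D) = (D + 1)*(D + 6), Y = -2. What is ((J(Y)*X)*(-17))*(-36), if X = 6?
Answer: -14688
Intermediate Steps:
J(D) = (1 + D)*(6 + D)
((J(Y)*X)*(-17))*(-36) = (((6 + (-2)² + 7*(-2))*6)*(-17))*(-36) = (((6 + 4 - 14)*6)*(-17))*(-36) = (-4*6*(-17))*(-36) = -24*(-17)*(-36) = 408*(-36) = -14688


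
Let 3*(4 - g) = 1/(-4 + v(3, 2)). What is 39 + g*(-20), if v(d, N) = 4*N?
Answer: -118/3 ≈ -39.333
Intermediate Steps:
g = 47/12 (g = 4 - 1/(3*(-4 + 4*2)) = 4 - 1/(3*(-4 + 8)) = 4 - ⅓/4 = 4 - ⅓*¼ = 4 - 1/12 = 47/12 ≈ 3.9167)
39 + g*(-20) = 39 + (47/12)*(-20) = 39 - 235/3 = -118/3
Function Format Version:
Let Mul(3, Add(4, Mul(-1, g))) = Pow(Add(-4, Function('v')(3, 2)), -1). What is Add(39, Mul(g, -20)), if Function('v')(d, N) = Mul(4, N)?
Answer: Rational(-118, 3) ≈ -39.333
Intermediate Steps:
g = Rational(47, 12) (g = Add(4, Mul(Rational(-1, 3), Pow(Add(-4, Mul(4, 2)), -1))) = Add(4, Mul(Rational(-1, 3), Pow(Add(-4, 8), -1))) = Add(4, Mul(Rational(-1, 3), Pow(4, -1))) = Add(4, Mul(Rational(-1, 3), Rational(1, 4))) = Add(4, Rational(-1, 12)) = Rational(47, 12) ≈ 3.9167)
Add(39, Mul(g, -20)) = Add(39, Mul(Rational(47, 12), -20)) = Add(39, Rational(-235, 3)) = Rational(-118, 3)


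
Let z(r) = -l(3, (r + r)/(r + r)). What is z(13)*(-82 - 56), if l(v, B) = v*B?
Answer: 414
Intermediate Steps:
l(v, B) = B*v
z(r) = -3 (z(r) = -(r + r)/(r + r)*3 = -(2*r)/((2*r))*3 = -(2*r)*(1/(2*r))*3 = -3)
z(13)*(-82 - 56) = -3*(-82 - 56) = -3*(-138) = 414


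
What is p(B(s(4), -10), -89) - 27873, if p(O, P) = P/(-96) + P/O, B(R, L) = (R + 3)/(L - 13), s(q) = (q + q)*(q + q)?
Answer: -179076661/6432 ≈ -27842.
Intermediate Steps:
s(q) = 4*q² (s(q) = (2*q)*(2*q) = 4*q²)
B(R, L) = (3 + R)/(-13 + L)
p(O, P) = -P/96 + P/O (p(O, P) = P*(-1/96) + P/O = -P/96 + P/O)
p(B(s(4), -10), -89) - 27873 = (-1/96*(-89) - 89*(-13 - 10)/(3 + 4*4²)) - 27873 = (89/96 - 89*(-23/(3 + 4*16))) - 27873 = (89/96 - 89*(-23/(3 + 64))) - 27873 = (89/96 - 89/((-1/23*67))) - 27873 = (89/96 - 89/(-67/23)) - 27873 = (89/96 - 89*(-23/67)) - 27873 = (89/96 + 2047/67) - 27873 = 202475/6432 - 27873 = -179076661/6432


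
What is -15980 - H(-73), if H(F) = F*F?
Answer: -21309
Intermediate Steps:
H(F) = F**2
-15980 - H(-73) = -15980 - 1*(-73)**2 = -15980 - 1*5329 = -15980 - 5329 = -21309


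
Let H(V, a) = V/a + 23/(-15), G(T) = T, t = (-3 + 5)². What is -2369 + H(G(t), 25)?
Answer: -177778/75 ≈ -2370.4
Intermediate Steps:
t = 4 (t = 2² = 4)
H(V, a) = -23/15 + V/a (H(V, a) = V/a + 23*(-1/15) = V/a - 23/15 = -23/15 + V/a)
-2369 + H(G(t), 25) = -2369 + (-23/15 + 4/25) = -2369 - 103/75 = -177778/75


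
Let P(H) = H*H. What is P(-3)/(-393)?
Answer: -3/131 ≈ -0.022901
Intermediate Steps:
P(H) = H²
P(-3)/(-393) = (-3)²/(-393) = 9*(-1/393) = -3/131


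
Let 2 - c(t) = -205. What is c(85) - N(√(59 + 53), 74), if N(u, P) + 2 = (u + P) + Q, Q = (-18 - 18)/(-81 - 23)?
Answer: 3501/26 - 4*√7 ≈ 124.07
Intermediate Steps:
Q = 9/26 (Q = -36/(-104) = -36*(-1/104) = 9/26 ≈ 0.34615)
c(t) = 207 (c(t) = 2 - 1*(-205) = 2 + 205 = 207)
N(u, P) = -43/26 + P + u (N(u, P) = -2 + ((u + P) + 9/26) = -2 + ((P + u) + 9/26) = -2 + (9/26 + P + u) = -43/26 + P + u)
c(85) - N(√(59 + 53), 74) = 207 - (-43/26 + 74 + √(59 + 53)) = 207 - (-43/26 + 74 + √112) = 207 - (-43/26 + 74 + 4*√7) = 207 - (1881/26 + 4*√7) = 207 + (-1881/26 - 4*√7) = 3501/26 - 4*√7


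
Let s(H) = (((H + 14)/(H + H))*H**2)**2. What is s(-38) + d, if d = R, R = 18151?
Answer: 226087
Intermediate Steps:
d = 18151
s(H) = H**2*(14 + H)**2/4 (s(H) = (((14 + H)/((2*H)))*H**2)**2 = (((14 + H)*(1/(2*H)))*H**2)**2 = (((14 + H)/(2*H))*H**2)**2 = (H*(14 + H)/2)**2 = H**2*(14 + H)**2/4)
s(-38) + d = (1/4)*(-38)**2*(14 - 38)**2 + 18151 = (1/4)*1444*(-24)**2 + 18151 = (1/4)*1444*576 + 18151 = 207936 + 18151 = 226087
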